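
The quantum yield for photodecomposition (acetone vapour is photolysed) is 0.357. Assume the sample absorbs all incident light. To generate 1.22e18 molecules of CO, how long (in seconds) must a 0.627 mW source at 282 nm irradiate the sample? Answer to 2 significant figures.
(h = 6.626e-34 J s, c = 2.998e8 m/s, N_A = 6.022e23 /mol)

t ≈ 3800 s

Product: 1.22e18 / 6.022e23 = 2.026e-6 mol.
Photons that must be absorbed: 2.026e-6 / 0.357 = 5.675e-6 mol.
Photon energy: hc/λ = 7.044e-19 J; per mole, 4.242e5 J mol⁻¹.
Energy required: 5.675e-6 × 4.242e5 = 2.407 J.
Time: 2.407 J / 0.000627 W = 3800 s.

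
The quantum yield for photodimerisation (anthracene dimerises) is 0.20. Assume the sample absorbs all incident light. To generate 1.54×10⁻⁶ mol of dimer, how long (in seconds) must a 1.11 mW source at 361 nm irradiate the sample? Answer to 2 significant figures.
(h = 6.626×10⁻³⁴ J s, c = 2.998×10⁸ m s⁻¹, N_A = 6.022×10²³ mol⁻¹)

t ≈ 2300 s

Photons that must be absorbed: 1.54×10⁻⁶ / 0.20 = 7.700×10⁻⁶ mol.
Photon energy: hc/λ = 5.503×10⁻¹⁹ J; per mole, 3.314×10⁵ J mol⁻¹.
Energy required: 7.700×10⁻⁶ × 3.314×10⁵ = 2.552 J.
Time: 2.552 J / 0.00111 W = 2300 s.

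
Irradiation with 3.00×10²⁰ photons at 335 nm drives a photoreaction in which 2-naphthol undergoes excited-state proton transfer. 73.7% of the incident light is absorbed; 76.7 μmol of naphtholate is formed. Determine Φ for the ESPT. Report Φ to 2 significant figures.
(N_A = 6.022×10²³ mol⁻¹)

Product: 76.7 μmol = 7.67×10⁻⁵ mol.
Moles of photons: 3.00×10²⁰ / 6.022×10²³ = 4.982×10⁻⁴ mol.
Photons absorbed: 0.737 × 4.982×10⁻⁴ = 3.672×10⁻⁴ mol.
Φ = 7.67×10⁻⁵ mol / 3.672×10⁻⁴ mol photons = 0.21.

Φ = 0.21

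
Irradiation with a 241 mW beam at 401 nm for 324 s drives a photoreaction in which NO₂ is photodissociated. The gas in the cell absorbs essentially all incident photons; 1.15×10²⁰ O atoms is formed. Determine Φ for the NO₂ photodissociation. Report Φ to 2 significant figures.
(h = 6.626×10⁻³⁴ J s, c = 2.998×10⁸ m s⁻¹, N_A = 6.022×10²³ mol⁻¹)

Product: 1.15×10²⁰ / 6.022×10²³ = 1.910×10⁻⁴ mol.
Photon energy at 401 nm: hc/λ = (6.626×10⁻³⁴)(2.998×10⁸)/(401×10⁻⁹) = 4.954×10⁻¹⁹ J.
Energy delivered: (241 mW)(324 s) = 78.08 J.
Photons incident: 78.08 / 4.954×10⁻¹⁹ = 1.576×10²⁰, i.e. 1.576×10²⁰/6.022×10²³ = 2.617×10⁻⁴ mol.
Φ = 1.910×10⁻⁴ mol / 2.617×10⁻⁴ mol photons = 0.73.

Φ = 0.73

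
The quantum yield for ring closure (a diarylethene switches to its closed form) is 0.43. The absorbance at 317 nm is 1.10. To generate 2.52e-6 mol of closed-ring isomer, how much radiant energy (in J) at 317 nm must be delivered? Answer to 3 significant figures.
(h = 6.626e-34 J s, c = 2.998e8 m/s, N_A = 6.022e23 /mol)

Photons that must be absorbed: 2.52e-6 / 0.43 = 5.860e-6 mol.
Fraction absorbed: 1 − 10^(−1.10) = 0.9206.
Incident photons needed: 5.860e-6 / 0.9206 = 6.365e-6 mol.
Photon energy: hc/λ = 6.266e-19 J; per mole, 3.773e5 J mol⁻¹.
Energy required: 6.365e-6 × 3.773e5 = 2.40 J.

2.40 J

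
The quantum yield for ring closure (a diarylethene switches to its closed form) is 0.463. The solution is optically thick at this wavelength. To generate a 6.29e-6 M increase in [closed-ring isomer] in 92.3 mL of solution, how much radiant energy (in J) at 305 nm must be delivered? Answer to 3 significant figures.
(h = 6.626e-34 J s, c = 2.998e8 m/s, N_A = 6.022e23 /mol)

Product: (6.29e-6 M)(0.0923 L) = 5.806e-7 mol.
Photons that must be absorbed: 5.806e-7 / 0.463 = 1.254e-6 mol.
Photon energy: hc/λ = 6.513e-19 J; per mole, 3.922e5 J mol⁻¹.
Energy required: 1.254e-6 × 3.922e5 = 0.492 J.

0.492 J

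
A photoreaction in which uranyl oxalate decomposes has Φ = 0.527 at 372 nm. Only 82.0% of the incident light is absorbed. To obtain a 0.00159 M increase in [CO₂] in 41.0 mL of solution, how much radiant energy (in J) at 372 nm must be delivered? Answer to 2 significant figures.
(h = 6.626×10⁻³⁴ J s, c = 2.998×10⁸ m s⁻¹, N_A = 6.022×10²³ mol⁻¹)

Product: (0.00159 M)(0.041 L) = 6.519×10⁻⁵ mol.
Photons that must be absorbed: 6.519×10⁻⁵ / 0.527 = 1.237×10⁻⁴ mol.
Incident photons needed: 1.237×10⁻⁴ / 0.820 = 1.509×10⁻⁴ mol.
Photon energy: hc/λ = 5.340×10⁻¹⁹ J; per mole, 3.216×10⁵ J mol⁻¹.
Energy required: 1.509×10⁻⁴ × 3.216×10⁵ = 49 J.

49 J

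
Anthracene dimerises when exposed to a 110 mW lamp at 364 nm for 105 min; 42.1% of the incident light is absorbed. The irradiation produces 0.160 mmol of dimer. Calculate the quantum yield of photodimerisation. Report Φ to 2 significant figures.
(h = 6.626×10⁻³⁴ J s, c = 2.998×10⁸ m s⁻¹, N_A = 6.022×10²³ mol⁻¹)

Φ = 0.18

Product: 0.160 mmol = 1.60×10⁻⁴ mol.
Photon energy at 364 nm: hc/λ = (6.626×10⁻³⁴)(2.998×10⁸)/(364×10⁻⁹) = 5.457×10⁻¹⁹ J.
Energy delivered: (110 mW)(6300 s) = 693.0 J.
Photons incident: 693.0 / 5.457×10⁻¹⁹ = 1.270×10²¹, i.e. 1.270×10²¹/6.022×10²³ = 0.002109 mol.
Photons absorbed: 0.421 × 0.002109 = 8.879×10⁻⁴ mol.
Φ = 1.60×10⁻⁴ mol / 8.879×10⁻⁴ mol photons = 0.18.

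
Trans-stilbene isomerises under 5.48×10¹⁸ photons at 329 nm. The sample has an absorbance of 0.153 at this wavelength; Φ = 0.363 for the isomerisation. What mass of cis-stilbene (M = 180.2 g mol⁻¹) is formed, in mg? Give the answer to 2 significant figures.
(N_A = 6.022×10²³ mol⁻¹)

Moles of photons: 5.48×10¹⁸ / 6.022×10²³ = 9.100×10⁻⁶ mol.
Fraction absorbed: 1 − 10^(−0.153) = 0.2969.
Photons absorbed: 0.2969 × 9.100×10⁻⁶ = 2.702×10⁻⁶ mol.
Product: Φ × n_abs = 0.363 × 2.702×10⁻⁶ = 9.808×10⁻⁷ mol.
Mass: 9.808×10⁻⁷ × 180.2 = 1.767×10⁻⁴ g = 0.18 mg.

0.18 mg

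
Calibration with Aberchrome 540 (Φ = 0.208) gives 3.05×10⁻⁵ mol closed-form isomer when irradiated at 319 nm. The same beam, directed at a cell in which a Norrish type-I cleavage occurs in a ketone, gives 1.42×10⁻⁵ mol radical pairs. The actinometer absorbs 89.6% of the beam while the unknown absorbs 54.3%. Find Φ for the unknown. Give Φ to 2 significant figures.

Photons absorbed by the actinometer: 3.05×10⁻⁵ / 0.208 = 1.466×10⁻⁴ mol.
Incident flux: 1.466×10⁻⁴ / 0.896 = 1.636×10⁻⁴ einstein.
Absorbed by unknown: 0.543 × 1.636×10⁻⁴ = 8.883×10⁻⁵ mol.
Φ(unknown) = 1.42×10⁻⁵ / 8.883×10⁻⁵ = 0.16.

Φ = 0.16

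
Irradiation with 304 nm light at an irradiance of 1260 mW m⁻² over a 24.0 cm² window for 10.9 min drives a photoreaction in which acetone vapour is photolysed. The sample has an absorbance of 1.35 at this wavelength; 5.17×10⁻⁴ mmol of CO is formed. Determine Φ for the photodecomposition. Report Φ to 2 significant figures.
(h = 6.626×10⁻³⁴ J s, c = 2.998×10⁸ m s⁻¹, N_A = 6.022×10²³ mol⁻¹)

Product: 5.17×10⁻⁴ mmol = 5.17×10⁻⁷ mol.
Photon energy at 304 nm: hc/λ = (6.626×10⁻³⁴)(2.998×10⁸)/(304×10⁻⁹) = 6.534×10⁻¹⁹ J.
Energy delivered: (1260 mW m⁻²)(24.0×10⁻⁴ m²)(654 s) = 1.978 J.
Photons incident: 1.978 / 6.534×10⁻¹⁹ = 3.027×10¹⁸, i.e. 3.027×10¹⁸/6.022×10²³ = 5.027×10⁻⁶ mol.
Fraction absorbed: 1 − 10^(−1.35) = 0.9553.
Photons absorbed: 0.9553 × 5.027×10⁻⁶ = 4.802×10⁻⁶ mol.
Φ = 5.17×10⁻⁷ mol / 4.802×10⁻⁶ mol photons = 0.11.

Φ = 0.11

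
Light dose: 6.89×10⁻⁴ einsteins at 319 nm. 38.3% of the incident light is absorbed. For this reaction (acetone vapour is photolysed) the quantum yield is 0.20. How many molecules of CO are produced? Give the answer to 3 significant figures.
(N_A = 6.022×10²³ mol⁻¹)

Photons absorbed: 0.383 × 6.89×10⁻⁴ = 2.639×10⁻⁴ mol.
Product: Φ × n_abs = 0.20 × 2.639×10⁻⁴ = 5.278×10⁻⁵ mol.
As a count: 5.278×10⁻⁵ × 6.022×10²³ = 3.18×10¹⁹.

3.18×10¹⁹ molecules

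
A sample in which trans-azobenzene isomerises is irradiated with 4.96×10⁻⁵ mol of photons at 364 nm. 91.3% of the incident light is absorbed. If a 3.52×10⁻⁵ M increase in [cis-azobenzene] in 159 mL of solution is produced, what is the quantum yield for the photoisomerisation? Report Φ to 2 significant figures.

Φ = 0.12

Product: (3.52×10⁻⁵ M)(0.159 L) = 5.597×10⁻⁶ mol.
Photons absorbed: 0.913 × 4.96×10⁻⁵ = 4.528×10⁻⁵ mol.
Φ = 5.597×10⁻⁶ mol / 4.528×10⁻⁵ mol photons = 0.12.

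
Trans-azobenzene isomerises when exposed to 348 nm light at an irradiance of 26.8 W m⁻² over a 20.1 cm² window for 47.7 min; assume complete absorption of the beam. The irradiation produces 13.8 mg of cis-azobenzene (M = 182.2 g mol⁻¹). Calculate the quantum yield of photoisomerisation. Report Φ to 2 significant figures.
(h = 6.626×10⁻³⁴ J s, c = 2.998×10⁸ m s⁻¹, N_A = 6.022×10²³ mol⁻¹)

Φ = 0.17

Product: 13.8 mg / 182.2 g mol⁻¹ = 7.574×10⁻⁵ mol.
Photon energy at 348 nm: hc/λ = (6.626×10⁻³⁴)(2.998×10⁸)/(348×10⁻⁹) = 5.708×10⁻¹⁹ J.
Energy delivered: (26.8 W m⁻²)(20.1×10⁻⁴ m²)(2862 s) = 154.2 J.
Photons incident: 154.2 / 5.708×10⁻¹⁹ = 2.701×10²⁰, i.e. 2.701×10²⁰/6.022×10²³ = 4.485×10⁻⁴ mol.
Φ = 7.574×10⁻⁵ mol / 4.485×10⁻⁴ mol photons = 0.17.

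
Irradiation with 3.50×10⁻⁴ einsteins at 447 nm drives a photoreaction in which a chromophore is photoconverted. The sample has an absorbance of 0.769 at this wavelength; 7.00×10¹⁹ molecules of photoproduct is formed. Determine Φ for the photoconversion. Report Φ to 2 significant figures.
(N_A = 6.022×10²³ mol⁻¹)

Φ = 0.40

Product: 7.00×10¹⁹ / 6.022×10²³ = 1.162×10⁻⁴ mol.
Fraction absorbed: 1 − 10^(−0.769) = 0.8298.
Photons absorbed: 0.8298 × 3.50×10⁻⁴ = 2.904×10⁻⁴ mol.
Φ = 1.162×10⁻⁴ mol / 2.904×10⁻⁴ mol photons = 0.40.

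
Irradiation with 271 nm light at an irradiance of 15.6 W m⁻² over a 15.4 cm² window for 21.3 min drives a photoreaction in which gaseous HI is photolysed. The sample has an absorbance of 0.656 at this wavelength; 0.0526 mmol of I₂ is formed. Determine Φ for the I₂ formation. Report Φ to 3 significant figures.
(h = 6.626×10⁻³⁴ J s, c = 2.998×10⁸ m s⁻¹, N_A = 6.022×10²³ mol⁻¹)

Φ = 0.971

Product: 0.0526 mmol = 5.26×10⁻⁵ mol.
Photon energy at 271 nm: hc/λ = (6.626×10⁻³⁴)(2.998×10⁸)/(271×10⁻⁹) = 7.330×10⁻¹⁹ J.
Energy delivered: (15.6 W m⁻²)(15.4×10⁻⁴ m²)(1278 s) = 30.70 J.
Photons incident: 30.70 / 7.330×10⁻¹⁹ = 4.188×10¹⁹, i.e. 4.188×10¹⁹/6.022×10²³ = 6.955×10⁻⁵ mol.
Fraction absorbed: 1 − 10^(−0.656) = 0.7792.
Photons absorbed: 0.7792 × 6.955×10⁻⁵ = 5.419×10⁻⁵ mol.
Φ = 5.26×10⁻⁵ mol / 5.419×10⁻⁵ mol photons = 0.971.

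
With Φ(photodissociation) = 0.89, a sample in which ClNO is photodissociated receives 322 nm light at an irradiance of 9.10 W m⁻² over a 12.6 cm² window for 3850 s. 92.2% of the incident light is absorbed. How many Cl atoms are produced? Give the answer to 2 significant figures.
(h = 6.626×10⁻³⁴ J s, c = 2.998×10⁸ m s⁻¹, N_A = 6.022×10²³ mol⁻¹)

Photon energy at 322 nm: hc/λ = (6.626×10⁻³⁴)(2.998×10⁸)/(322×10⁻⁹) = 6.169×10⁻¹⁹ J.
Energy delivered: (9.10 W m⁻²)(12.6×10⁻⁴ m²)(3850 s) = 44.14 J.
Photons incident: 44.14 / 6.169×10⁻¹⁹ = 7.155×10¹⁹, i.e. 7.155×10¹⁹/6.022×10²³ = 1.188×10⁻⁴ mol.
Photons absorbed: 0.922 × 1.188×10⁻⁴ = 1.095×10⁻⁴ mol.
Product: Φ × n_abs = 0.89 × 1.095×10⁻⁴ = 9.746×10⁻⁵ mol.
As a count: 9.746×10⁻⁵ × 6.022×10²³ = 5.9×10¹⁹.

5.9×10¹⁹ atoms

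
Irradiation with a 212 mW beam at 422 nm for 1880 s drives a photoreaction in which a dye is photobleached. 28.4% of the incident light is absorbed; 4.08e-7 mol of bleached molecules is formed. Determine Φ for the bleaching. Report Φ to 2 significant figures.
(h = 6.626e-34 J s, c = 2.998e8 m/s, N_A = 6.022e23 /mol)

Photon energy at 422 nm: hc/λ = (6.626e-34)(2.998e8)/(422e-9) = 4.707e-19 J.
Energy delivered: (212 mW)(1880 s) = 398.6 J.
Photons incident: 398.6 / 4.707e-19 = 8.468e20, i.e. 8.468e20/6.022e23 = 0.001406 mol.
Photons absorbed: 0.284 × 0.001406 = 3.993e-4 mol.
Φ = 4.08e-7 mol / 3.993e-4 mol photons = 0.0010.

Φ = 0.0010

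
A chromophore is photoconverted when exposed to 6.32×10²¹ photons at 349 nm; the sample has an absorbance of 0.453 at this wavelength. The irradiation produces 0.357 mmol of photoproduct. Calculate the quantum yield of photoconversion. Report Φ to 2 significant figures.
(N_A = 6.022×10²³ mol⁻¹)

Φ = 0.053

Product: 0.357 mmol = 3.57×10⁻⁴ mol.
Moles of photons: 6.32×10²¹ / 6.022×10²³ = 0.01049 mol.
Fraction absorbed: 1 − 10^(−0.453) = 0.6476.
Photons absorbed: 0.6476 × 0.01049 = 0.006793 mol.
Φ = 3.57×10⁻⁴ mol / 0.006793 mol photons = 0.053.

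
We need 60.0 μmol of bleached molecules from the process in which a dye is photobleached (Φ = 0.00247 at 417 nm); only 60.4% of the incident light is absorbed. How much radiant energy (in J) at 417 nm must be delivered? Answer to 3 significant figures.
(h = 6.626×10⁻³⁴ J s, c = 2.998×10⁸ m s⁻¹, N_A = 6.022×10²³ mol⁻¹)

Product: 60.0 μmol = 6.00×10⁻⁵ mol.
Photons that must be absorbed: 6.00×10⁻⁵ / 0.00247 = 0.02429 mol.
Incident photons needed: 0.02429 / 0.604 = 0.04022 mol.
Photon energy: hc/λ = 4.764×10⁻¹⁹ J; per mole, 2.869×10⁵ J mol⁻¹.
Energy required: 0.04022 × 2.869×10⁵ = 1.15×10⁴ J.

1.15×10⁴ J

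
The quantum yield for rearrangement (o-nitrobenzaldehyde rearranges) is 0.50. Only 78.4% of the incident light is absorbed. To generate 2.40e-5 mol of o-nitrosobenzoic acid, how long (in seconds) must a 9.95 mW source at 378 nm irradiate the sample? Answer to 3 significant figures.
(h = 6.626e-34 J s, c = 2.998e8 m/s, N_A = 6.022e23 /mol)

t ≈ 1950 s

Photons that must be absorbed: 2.40e-5 / 0.50 = 4.800e-5 mol.
Incident photons needed: 4.800e-5 / 0.784 = 6.122e-5 mol.
Photon energy: hc/λ = 5.255e-19 J; per mole, 3.165e5 J mol⁻¹.
Energy required: 6.122e-5 × 3.165e5 = 19.38 J.
Time: 19.38 J / 0.00995 W = 1950 s.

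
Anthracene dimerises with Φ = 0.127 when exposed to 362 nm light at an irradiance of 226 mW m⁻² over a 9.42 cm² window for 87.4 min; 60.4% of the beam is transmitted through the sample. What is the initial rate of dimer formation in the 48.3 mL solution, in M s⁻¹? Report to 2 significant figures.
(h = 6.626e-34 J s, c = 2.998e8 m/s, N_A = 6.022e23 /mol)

6.7e-10 M s⁻¹

Photon energy at 362 nm: hc/λ = (6.626e-34)(2.998e8)/(362e-9) = 5.487e-19 J.
Energy delivered: (226 mW m⁻²)(9.42e-4 m²)(5244 s) = 1.116 J.
Photons incident: 1.116 / 5.487e-19 = 2.034e18, i.e. 2.034e18/6.022e23 = 3.378e-6 mol.
Fraction absorbed: 1 − 60.4/100 = 0.3960.
Photons absorbed: 0.3960 × 3.378e-6 = 1.338e-6 mol.
Product formed: 0.127 × 1.338e-6 = 1.699e-7 mol.
Rate: 1.699e-7 mol / (5244 s × 0.0483 L) = 6.7e-10 M s⁻¹.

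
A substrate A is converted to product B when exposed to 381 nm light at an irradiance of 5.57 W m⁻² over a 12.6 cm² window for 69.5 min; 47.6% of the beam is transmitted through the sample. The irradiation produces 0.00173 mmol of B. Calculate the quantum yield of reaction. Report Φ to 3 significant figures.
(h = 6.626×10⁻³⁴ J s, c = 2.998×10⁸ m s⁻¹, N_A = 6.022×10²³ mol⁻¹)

Φ = 0.0354

Product: 0.00173 mmol = 1.73×10⁻⁶ mol.
Photon energy at 381 nm: hc/λ = (6.626×10⁻³⁴)(2.998×10⁸)/(381×10⁻⁹) = 5.214×10⁻¹⁹ J.
Energy delivered: (5.57 W m⁻²)(12.6×10⁻⁴ m²)(4170 s) = 29.27 J.
Photons incident: 29.27 / 5.214×10⁻¹⁹ = 5.614×10¹⁹, i.e. 5.614×10¹⁹/6.022×10²³ = 9.322×10⁻⁵ mol.
Fraction absorbed: 1 − 47.6/100 = 0.5240.
Photons absorbed: 0.5240 × 9.322×10⁻⁵ = 4.885×10⁻⁵ mol.
Φ = 1.73×10⁻⁶ mol / 4.885×10⁻⁵ mol photons = 0.0354.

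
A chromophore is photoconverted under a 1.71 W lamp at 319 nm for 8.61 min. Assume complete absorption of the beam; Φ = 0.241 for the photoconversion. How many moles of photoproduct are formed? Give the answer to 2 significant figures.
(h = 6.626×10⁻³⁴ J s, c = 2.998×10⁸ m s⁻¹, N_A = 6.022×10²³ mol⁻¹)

5.7×10⁻⁴ mol

Photon energy at 319 nm: hc/λ = (6.626×10⁻³⁴)(2.998×10⁸)/(319×10⁻⁹) = 6.227×10⁻¹⁹ J.
Energy delivered: (1.71 W)(516.6 s) = 883.4 J.
Photons incident: 883.4 / 6.227×10⁻¹⁹ = 1.419×10²¹, i.e. 1.419×10²¹/6.022×10²³ = 0.002356 mol.
Product: Φ × n_abs = 0.241 × 0.002356 = 5.678×10⁻⁴ mol.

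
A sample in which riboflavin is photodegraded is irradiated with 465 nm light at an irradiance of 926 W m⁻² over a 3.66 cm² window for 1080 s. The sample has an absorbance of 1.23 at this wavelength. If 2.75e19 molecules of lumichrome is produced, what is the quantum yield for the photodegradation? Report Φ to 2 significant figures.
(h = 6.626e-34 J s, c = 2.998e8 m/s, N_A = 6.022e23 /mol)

Φ = 0.034

Product: 2.75e19 / 6.022e23 = 4.567e-5 mol.
Photon energy at 465 nm: hc/λ = (6.626e-34)(2.998e8)/(465e-9) = 4.272e-19 J.
Energy delivered: (926 W m⁻²)(3.66e-4 m²)(1080 s) = 366.0 J.
Photons incident: 366.0 / 4.272e-19 = 8.567e20, i.e. 8.567e20/6.022e23 = 0.001423 mol.
Fraction absorbed: 1 − 10^(−1.23) = 0.9411.
Photons absorbed: 0.9411 × 0.001423 = 0.001339 mol.
Φ = 4.567e-5 mol / 0.001339 mol photons = 0.034.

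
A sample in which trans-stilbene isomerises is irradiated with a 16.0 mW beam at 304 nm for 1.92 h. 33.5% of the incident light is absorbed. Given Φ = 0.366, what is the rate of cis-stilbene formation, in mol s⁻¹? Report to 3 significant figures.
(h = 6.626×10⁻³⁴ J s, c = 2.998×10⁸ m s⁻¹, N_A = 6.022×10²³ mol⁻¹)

4.99×10⁻⁹ mol s⁻¹

Photon energy at 304 nm: hc/λ = (6.626×10⁻³⁴)(2.998×10⁸)/(304×10⁻⁹) = 6.534×10⁻¹⁹ J.
Energy delivered: (16.0 mW)(6912 s) = 110.6 J.
Photons incident: 110.6 / 6.534×10⁻¹⁹ = 1.693×10²⁰, i.e. 1.693×10²⁰/6.022×10²³ = 2.811×10⁻⁴ mol.
Photons absorbed: 0.335 × 2.811×10⁻⁴ = 9.417×10⁻⁵ mol.
Product formed: 0.366 × 9.417×10⁻⁵ = 3.447×10⁻⁵ mol.
Rate: 3.447×10⁻⁵ / 6912 s = 4.99×10⁻⁹ mol s⁻¹.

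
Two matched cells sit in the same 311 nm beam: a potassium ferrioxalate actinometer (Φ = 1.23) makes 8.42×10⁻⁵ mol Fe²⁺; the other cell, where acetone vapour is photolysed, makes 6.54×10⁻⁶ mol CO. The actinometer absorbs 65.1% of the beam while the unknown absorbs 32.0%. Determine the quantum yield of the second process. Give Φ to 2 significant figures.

Photons absorbed by the actinometer: 8.42×10⁻⁵ / 1.23 = 6.846×10⁻⁵ mol.
Incident flux: 6.846×10⁻⁵ / 0.651 = 1.052×10⁻⁴ einstein.
Absorbed by unknown: 0.320 × 1.052×10⁻⁴ = 3.366×10⁻⁵ mol.
Φ(unknown) = 6.54×10⁻⁶ / 3.366×10⁻⁵ = 0.19.

Φ = 0.19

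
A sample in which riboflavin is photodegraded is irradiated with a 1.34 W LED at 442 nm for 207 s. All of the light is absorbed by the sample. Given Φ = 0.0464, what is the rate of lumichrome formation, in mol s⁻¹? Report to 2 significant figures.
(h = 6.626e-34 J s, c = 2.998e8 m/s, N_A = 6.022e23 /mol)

Photon energy at 442 nm: hc/λ = (6.626e-34)(2.998e8)/(442e-9) = 4.494e-19 J.
Energy delivered: (1.34 W)(207 s) = 277.4 J.
Photons incident: 277.4 / 4.494e-19 = 6.173e20, i.e. 6.173e20/6.022e23 = 0.001025 mol.
Product formed: 0.0464 × 0.001025 = 4.756e-5 mol.
Rate: 4.756e-5 / 207 s = 2.3e-7 mol s⁻¹.

2.3e-7 mol s⁻¹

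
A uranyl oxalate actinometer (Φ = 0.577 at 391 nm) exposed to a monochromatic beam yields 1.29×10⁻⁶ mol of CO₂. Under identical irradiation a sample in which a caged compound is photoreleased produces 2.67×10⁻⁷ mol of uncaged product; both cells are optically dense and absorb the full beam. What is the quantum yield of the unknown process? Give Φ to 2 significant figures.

Φ = 0.12

Photons absorbed by the actinometer: 1.29×10⁻⁶ / 0.577 = 2.236×10⁻⁶ mol.
Φ(unknown) = 2.67×10⁻⁷ / 2.236×10⁻⁶ = 0.12.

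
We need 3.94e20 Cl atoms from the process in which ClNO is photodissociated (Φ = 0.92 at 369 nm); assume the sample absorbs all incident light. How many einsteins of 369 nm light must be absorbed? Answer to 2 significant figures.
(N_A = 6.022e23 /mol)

Product: 3.94e20 / 6.022e23 = 6.543e-4 mol.
Photons that must be absorbed: 6.543e-4 / 0.92 = 7.112e-4 mol.

7.1e-4 einstein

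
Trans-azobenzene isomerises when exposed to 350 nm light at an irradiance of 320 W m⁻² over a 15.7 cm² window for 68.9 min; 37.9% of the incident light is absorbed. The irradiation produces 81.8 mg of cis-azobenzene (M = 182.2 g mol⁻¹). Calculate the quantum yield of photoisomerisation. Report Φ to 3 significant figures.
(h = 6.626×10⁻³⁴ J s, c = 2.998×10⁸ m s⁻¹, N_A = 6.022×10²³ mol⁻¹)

Product: 81.8 mg / 182.2 g mol⁻¹ = 4.490×10⁻⁴ mol.
Photon energy at 350 nm: hc/λ = (6.626×10⁻³⁴)(2.998×10⁸)/(350×10⁻⁹) = 5.676×10⁻¹⁹ J.
Energy delivered: (320 W m⁻²)(15.7×10⁻⁴ m²)(4134 s) = 2077 J.
Photons incident: 2077 / 5.676×10⁻¹⁹ = 3.659×10²¹, i.e. 3.659×10²¹/6.022×10²³ = 0.006076 mol.
Photons absorbed: 0.379 × 0.006076 = 0.002303 mol.
Φ = 4.490×10⁻⁴ mol / 0.002303 mol photons = 0.195.

Φ = 0.195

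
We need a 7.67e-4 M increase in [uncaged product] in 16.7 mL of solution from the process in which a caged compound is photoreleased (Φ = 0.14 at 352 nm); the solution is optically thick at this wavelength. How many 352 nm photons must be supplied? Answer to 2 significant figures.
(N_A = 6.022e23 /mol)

5.5e19 photons

Product: (7.67e-4 M)(0.0167 L) = 1.281e-5 mol.
Photons that must be absorbed: 1.281e-5 / 0.14 = 9.150e-5 mol.
Photon count: 9.150e-5 × 6.022e23 = 5.5e19.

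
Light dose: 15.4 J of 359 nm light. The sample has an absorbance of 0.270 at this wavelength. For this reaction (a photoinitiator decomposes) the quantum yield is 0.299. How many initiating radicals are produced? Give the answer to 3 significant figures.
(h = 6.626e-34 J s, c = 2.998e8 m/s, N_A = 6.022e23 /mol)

3.85e18 initiating radicals

Photon energy at 359 nm: hc/λ = (6.626e-34)(2.998e8)/(359e-9) = 5.533e-19 J.
Photons incident: 15.4 / 5.533e-19 = 2.783e19, i.e. 2.783e19/6.022e23 = 4.621e-5 mol.
Fraction absorbed: 1 − 10^(−0.270) = 0.4630.
Photons absorbed: 0.4630 × 4.621e-5 = 2.140e-5 mol.
Product: Φ × n_abs = 0.299 × 2.140e-5 = 6.399e-6 mol.
As a count: 6.399e-6 × 6.022e23 = 3.85e18.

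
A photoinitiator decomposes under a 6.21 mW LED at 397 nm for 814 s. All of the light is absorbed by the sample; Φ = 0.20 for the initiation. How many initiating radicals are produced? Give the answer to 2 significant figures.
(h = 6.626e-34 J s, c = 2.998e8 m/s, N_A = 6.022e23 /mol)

2.0e18 initiating radicals

Photon energy at 397 nm: hc/λ = (6.626e-34)(2.998e8)/(397e-9) = 5.004e-19 J.
Energy delivered: (6.21 mW)(814 s) = 5.055 J.
Photons incident: 5.055 / 5.004e-19 = 1.010e19, i.e. 1.010e19/6.022e23 = 1.677e-5 mol.
Product: Φ × n_abs = 0.20 × 1.677e-5 = 3.354e-6 mol.
As a count: 3.354e-6 × 6.022e23 = 2.0e18.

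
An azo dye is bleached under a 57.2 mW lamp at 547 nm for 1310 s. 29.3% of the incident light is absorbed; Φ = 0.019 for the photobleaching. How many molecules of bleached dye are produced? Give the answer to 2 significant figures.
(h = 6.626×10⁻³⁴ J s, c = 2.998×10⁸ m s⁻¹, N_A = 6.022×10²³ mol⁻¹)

1.1×10¹⁸ molecules

Photon energy at 547 nm: hc/λ = (6.626×10⁻³⁴)(2.998×10⁸)/(547×10⁻⁹) = 3.632×10⁻¹⁹ J.
Energy delivered: (57.2 mW)(1310 s) = 74.93 J.
Photons incident: 74.93 / 3.632×10⁻¹⁹ = 2.063×10²⁰, i.e. 2.063×10²⁰/6.022×10²³ = 3.426×10⁻⁴ mol.
Photons absorbed: 0.293 × 3.426×10⁻⁴ = 1.004×10⁻⁴ mol.
Product: Φ × n_abs = 0.019 × 1.004×10⁻⁴ = 1.908×10⁻⁶ mol.
As a count: 1.908×10⁻⁶ × 6.022×10²³ = 1.1×10¹⁸.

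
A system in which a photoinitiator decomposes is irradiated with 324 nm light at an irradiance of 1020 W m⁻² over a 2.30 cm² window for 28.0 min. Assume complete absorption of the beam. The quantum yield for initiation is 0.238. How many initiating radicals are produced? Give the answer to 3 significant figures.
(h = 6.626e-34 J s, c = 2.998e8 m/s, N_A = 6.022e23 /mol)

1.53e20 initiating radicals

Photon energy at 324 nm: hc/λ = (6.626e-34)(2.998e8)/(324e-9) = 6.131e-19 J.
Energy delivered: (1020 W m⁻²)(2.30e-4 m²)(1680 s) = 394.1 J.
Photons incident: 394.1 / 6.131e-19 = 6.428e20, i.e. 6.428e20/6.022e23 = 0.001067 mol.
Product: Φ × n_abs = 0.238 × 0.001067 = 2.539e-4 mol.
As a count: 2.539e-4 × 6.022e23 = 1.53e20.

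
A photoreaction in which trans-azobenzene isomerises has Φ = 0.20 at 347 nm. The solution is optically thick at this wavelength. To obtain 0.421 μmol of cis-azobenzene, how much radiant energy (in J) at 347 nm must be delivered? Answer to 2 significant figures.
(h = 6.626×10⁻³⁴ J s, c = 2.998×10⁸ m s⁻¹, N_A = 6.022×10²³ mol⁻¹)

Product: 0.421 μmol = 4.21×10⁻⁷ mol.
Photons that must be absorbed: 4.21×10⁻⁷ / 0.20 = 2.105×10⁻⁶ mol.
Photon energy: hc/λ = 5.725×10⁻¹⁹ J; per mole, 3.448×10⁵ J mol⁻¹.
Energy required: 2.105×10⁻⁶ × 3.448×10⁵ = 0.73 J.

0.73 J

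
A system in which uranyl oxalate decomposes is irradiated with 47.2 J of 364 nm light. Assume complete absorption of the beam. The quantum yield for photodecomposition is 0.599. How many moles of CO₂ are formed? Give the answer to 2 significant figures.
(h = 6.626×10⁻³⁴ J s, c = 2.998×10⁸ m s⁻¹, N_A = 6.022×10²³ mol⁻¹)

Photon energy at 364 nm: hc/λ = (6.626×10⁻³⁴)(2.998×10⁸)/(364×10⁻⁹) = 5.457×10⁻¹⁹ J.
Photons incident: 47.2 / 5.457×10⁻¹⁹ = 8.649×10¹⁹, i.e. 8.649×10¹⁹/6.022×10²³ = 1.436×10⁻⁴ mol.
Product: Φ × n_abs = 0.599 × 1.436×10⁻⁴ = 8.602×10⁻⁵ mol.

8.6×10⁻⁵ mol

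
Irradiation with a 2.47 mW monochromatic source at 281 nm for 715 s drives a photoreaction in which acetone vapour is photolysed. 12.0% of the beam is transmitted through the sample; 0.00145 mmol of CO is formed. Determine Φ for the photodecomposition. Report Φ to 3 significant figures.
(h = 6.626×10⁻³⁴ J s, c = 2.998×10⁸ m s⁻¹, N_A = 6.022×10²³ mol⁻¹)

Φ = 0.397

Product: 0.00145 mmol = 1.45×10⁻⁶ mol.
Photon energy at 281 nm: hc/λ = (6.626×10⁻³⁴)(2.998×10⁸)/(281×10⁻⁹) = 7.069×10⁻¹⁹ J.
Energy delivered: (2.47 mW)(715 s) = 1.766 J.
Photons incident: 1.766 / 7.069×10⁻¹⁹ = 2.498×10¹⁸, i.e. 2.498×10¹⁸/6.022×10²³ = 4.148×10⁻⁶ mol.
Fraction absorbed: 1 − 12.0/100 = 0.8800.
Photons absorbed: 0.8800 × 4.148×10⁻⁶ = 3.650×10⁻⁶ mol.
Φ = 1.45×10⁻⁶ mol / 3.650×10⁻⁶ mol photons = 0.397.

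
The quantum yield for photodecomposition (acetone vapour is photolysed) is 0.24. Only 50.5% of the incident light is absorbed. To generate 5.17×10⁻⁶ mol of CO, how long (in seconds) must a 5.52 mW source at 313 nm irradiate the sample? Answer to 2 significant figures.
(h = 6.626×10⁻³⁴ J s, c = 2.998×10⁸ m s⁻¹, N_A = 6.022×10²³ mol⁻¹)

t ≈ 3000 s

Photons that must be absorbed: 5.17×10⁻⁶ / 0.24 = 2.154×10⁻⁵ mol.
Incident photons needed: 2.154×10⁻⁵ / 0.505 = 4.265×10⁻⁵ mol.
Photon energy: hc/λ = 6.347×10⁻¹⁹ J; per mole, 3.822×10⁵ J mol⁻¹.
Energy required: 4.265×10⁻⁵ × 3.822×10⁵ = 16.30 J.
Time: 16.30 J / 0.00552 W = 3000 s.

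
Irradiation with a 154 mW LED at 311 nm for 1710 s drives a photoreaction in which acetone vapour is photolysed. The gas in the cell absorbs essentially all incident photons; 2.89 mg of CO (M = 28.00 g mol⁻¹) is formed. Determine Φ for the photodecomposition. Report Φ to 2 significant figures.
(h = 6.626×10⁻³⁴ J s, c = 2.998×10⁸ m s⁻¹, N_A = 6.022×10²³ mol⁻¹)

Φ = 0.15

Product: 2.89 mg / 28.00 g mol⁻¹ = 1.032×10⁻⁴ mol.
Photon energy at 311 nm: hc/λ = (6.626×10⁻³⁴)(2.998×10⁸)/(311×10⁻⁹) = 6.387×10⁻¹⁹ J.
Energy delivered: (154 mW)(1710 s) = 263.3 J.
Photons incident: 263.3 / 6.387×10⁻¹⁹ = 4.122×10²⁰, i.e. 4.122×10²⁰/6.022×10²³ = 6.845×10⁻⁴ mol.
Φ = 1.032×10⁻⁴ mol / 6.845×10⁻⁴ mol photons = 0.15.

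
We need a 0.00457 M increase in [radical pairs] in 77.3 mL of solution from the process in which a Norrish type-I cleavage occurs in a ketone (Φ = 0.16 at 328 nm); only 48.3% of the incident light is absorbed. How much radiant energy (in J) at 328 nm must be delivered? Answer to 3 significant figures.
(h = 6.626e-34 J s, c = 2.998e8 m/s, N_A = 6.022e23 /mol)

Product: (0.00457 M)(0.0773 L) = 3.533e-4 mol.
Photons that must be absorbed: 3.533e-4 / 0.16 = 0.002208 mol.
Incident photons needed: 0.002208 / 0.483 = 0.004571 mol.
Photon energy: hc/λ = 6.056e-19 J; per mole, 3.647e5 J mol⁻¹.
Energy required: 0.004571 × 3.647e5 = 1670 J.

1670 J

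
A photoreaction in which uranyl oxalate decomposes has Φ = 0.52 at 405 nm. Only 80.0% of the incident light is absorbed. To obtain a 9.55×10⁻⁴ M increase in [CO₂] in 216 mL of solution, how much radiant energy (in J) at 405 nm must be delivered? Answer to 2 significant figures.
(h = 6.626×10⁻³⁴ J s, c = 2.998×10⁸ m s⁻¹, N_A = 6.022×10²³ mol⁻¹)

Product: (9.55×10⁻⁴ M)(0.216 L) = 2.063×10⁻⁴ mol.
Photons that must be absorbed: 2.063×10⁻⁴ / 0.52 = 3.967×10⁻⁴ mol.
Incident photons needed: 3.967×10⁻⁴ / 0.800 = 4.959×10⁻⁴ mol.
Photon energy: hc/λ = 4.905×10⁻¹⁹ J; per mole, 2.954×10⁵ J mol⁻¹.
Energy required: 4.959×10⁻⁴ × 2.954×10⁵ = 150 J.

150 J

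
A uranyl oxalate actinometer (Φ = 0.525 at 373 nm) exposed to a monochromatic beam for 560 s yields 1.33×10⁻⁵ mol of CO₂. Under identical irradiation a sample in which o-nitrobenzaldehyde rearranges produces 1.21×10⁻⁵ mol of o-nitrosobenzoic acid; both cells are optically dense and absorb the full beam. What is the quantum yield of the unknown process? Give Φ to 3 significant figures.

Photons absorbed by the actinometer: 1.33×10⁻⁵ / 0.525 = 2.533×10⁻⁵ mol.
Φ(unknown) = 1.21×10⁻⁵ / 2.533×10⁻⁵ = 0.478.

Φ = 0.478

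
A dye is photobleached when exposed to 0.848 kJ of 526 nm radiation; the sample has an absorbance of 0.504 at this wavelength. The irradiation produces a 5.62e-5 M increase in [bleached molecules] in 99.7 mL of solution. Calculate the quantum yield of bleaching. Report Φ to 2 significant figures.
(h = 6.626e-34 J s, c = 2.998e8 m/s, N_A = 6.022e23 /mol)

Φ = 0.0022

Product: (5.62e-5 M)(0.0997 L) = 5.603e-6 mol.
Photon energy at 526 nm: hc/λ = (6.626e-34)(2.998e8)/(526e-9) = 3.777e-19 J.
Incident energy: 0.848 kJ = 848 J.
Photons incident: 848 / 3.777e-19 = 2.245e21, i.e. 2.245e21/6.022e23 = 0.003728 mol.
Fraction absorbed: 1 − 10^(−0.504) = 0.6867.
Photons absorbed: 0.6867 × 0.003728 = 0.002560 mol.
Φ = 5.603e-6 mol / 0.002560 mol photons = 0.0022.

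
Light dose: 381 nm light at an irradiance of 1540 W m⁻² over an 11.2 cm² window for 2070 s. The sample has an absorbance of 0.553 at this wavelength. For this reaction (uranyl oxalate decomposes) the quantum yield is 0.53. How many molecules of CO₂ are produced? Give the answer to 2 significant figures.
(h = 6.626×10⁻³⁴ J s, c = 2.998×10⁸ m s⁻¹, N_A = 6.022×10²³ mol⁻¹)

2.6×10²¹ molecules

Photon energy at 381 nm: hc/λ = (6.626×10⁻³⁴)(2.998×10⁸)/(381×10⁻⁹) = 5.214×10⁻¹⁹ J.
Energy delivered: (1540 W m⁻²)(11.2×10⁻⁴ m²)(2070 s) = 3570 J.
Photons incident: 3570 / 5.214×10⁻¹⁹ = 6.847×10²¹, i.e. 6.847×10²¹/6.022×10²³ = 0.01137 mol.
Fraction absorbed: 1 − 10^(−0.553) = 0.7201.
Photons absorbed: 0.7201 × 0.01137 = 0.008188 mol.
Product: Φ × n_abs = 0.53 × 0.008188 = 0.004340 mol.
As a count: 0.004340 × 6.022×10²³ = 2.6×10²¹.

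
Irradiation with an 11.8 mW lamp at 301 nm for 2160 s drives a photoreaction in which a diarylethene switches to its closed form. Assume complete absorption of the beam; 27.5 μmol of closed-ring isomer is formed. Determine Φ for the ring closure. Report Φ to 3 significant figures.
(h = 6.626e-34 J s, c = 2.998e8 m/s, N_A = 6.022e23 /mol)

Φ = 0.429

Product: 27.5 μmol = 2.75e-5 mol.
Photon energy at 301 nm: hc/λ = (6.626e-34)(2.998e8)/(301e-9) = 6.600e-19 J.
Energy delivered: (11.8 mW)(2160 s) = 25.49 J.
Photons incident: 25.49 / 6.600e-19 = 3.862e19, i.e. 3.862e19/6.022e23 = 6.413e-5 mol.
Φ = 2.75e-5 mol / 6.413e-5 mol photons = 0.429.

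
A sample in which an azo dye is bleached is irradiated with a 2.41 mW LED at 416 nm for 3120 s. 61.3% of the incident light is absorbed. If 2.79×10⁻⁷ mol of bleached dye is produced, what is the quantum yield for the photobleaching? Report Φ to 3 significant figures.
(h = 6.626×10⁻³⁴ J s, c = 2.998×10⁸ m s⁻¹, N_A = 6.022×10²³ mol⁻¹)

Φ = 0.0174

Photon energy at 416 nm: hc/λ = (6.626×10⁻³⁴)(2.998×10⁸)/(416×10⁻⁹) = 4.775×10⁻¹⁹ J.
Energy delivered: (2.41 mW)(3120 s) = 7.519 J.
Photons incident: 7.519 / 4.775×10⁻¹⁹ = 1.575×10¹⁹, i.e. 1.575×10¹⁹/6.022×10²³ = 2.615×10⁻⁵ mol.
Photons absorbed: 0.613 × 2.615×10⁻⁵ = 1.603×10⁻⁵ mol.
Φ = 2.79×10⁻⁷ mol / 1.603×10⁻⁵ mol photons = 0.0174.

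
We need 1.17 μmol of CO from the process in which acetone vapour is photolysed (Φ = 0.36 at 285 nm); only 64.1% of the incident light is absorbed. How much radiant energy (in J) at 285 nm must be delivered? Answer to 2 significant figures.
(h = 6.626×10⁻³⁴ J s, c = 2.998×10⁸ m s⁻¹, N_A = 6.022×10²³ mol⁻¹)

2.1 J

Product: 1.17 μmol = 1.17×10⁻⁶ mol.
Photons that must be absorbed: 1.17×10⁻⁶ / 0.36 = 3.250×10⁻⁶ mol.
Incident photons needed: 3.250×10⁻⁶ / 0.641 = 5.070×10⁻⁶ mol.
Photon energy: hc/λ = 6.970×10⁻¹⁹ J; per mole, 4.197×10⁵ J mol⁻¹.
Energy required: 5.070×10⁻⁶ × 4.197×10⁵ = 2.1 J.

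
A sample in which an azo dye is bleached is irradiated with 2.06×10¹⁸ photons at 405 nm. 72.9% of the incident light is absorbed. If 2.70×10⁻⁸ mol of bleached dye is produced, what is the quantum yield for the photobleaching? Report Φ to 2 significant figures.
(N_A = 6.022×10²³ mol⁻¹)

Moles of photons: 2.06×10¹⁸ / 6.022×10²³ = 3.421×10⁻⁶ mol.
Photons absorbed: 0.729 × 3.421×10⁻⁶ = 2.494×10⁻⁶ mol.
Φ = 2.70×10⁻⁸ mol / 2.494×10⁻⁶ mol photons = 0.011.

Φ = 0.011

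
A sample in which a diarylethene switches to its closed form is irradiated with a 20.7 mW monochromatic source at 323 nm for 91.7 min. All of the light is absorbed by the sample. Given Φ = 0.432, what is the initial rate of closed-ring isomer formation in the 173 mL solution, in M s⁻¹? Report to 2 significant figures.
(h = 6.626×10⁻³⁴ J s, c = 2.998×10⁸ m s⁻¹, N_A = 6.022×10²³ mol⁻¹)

Photon energy at 323 nm: hc/λ = (6.626×10⁻³⁴)(2.998×10⁸)/(323×10⁻⁹) = 6.150×10⁻¹⁹ J.
Energy delivered: (20.7 mW)(5502 s) = 113.9 J.
Photons incident: 113.9 / 6.150×10⁻¹⁹ = 1.852×10²⁰, i.e. 1.852×10²⁰/6.022×10²³ = 3.075×10⁻⁴ mol.
Product formed: 0.432 × 3.075×10⁻⁴ = 1.328×10⁻⁴ mol.
Rate: 1.328×10⁻⁴ mol / (5502 s × 0.173 L) = 1.4×10⁻⁷ M s⁻¹.

1.4×10⁻⁷ M s⁻¹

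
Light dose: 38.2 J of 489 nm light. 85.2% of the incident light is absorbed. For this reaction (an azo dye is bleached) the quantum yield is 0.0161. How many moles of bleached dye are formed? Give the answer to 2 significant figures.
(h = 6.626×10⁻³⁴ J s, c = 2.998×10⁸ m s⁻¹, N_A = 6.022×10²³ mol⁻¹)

2.1×10⁻⁶ mol

Photon energy at 489 nm: hc/λ = (6.626×10⁻³⁴)(2.998×10⁸)/(489×10⁻⁹) = 4.062×10⁻¹⁹ J.
Photons incident: 38.2 / 4.062×10⁻¹⁹ = 9.404×10¹⁹, i.e. 9.404×10¹⁹/6.022×10²³ = 1.562×10⁻⁴ mol.
Photons absorbed: 0.852 × 1.562×10⁻⁴ = 1.331×10⁻⁴ mol.
Product: Φ × n_abs = 0.0161 × 1.331×10⁻⁴ = 2.143×10⁻⁶ mol.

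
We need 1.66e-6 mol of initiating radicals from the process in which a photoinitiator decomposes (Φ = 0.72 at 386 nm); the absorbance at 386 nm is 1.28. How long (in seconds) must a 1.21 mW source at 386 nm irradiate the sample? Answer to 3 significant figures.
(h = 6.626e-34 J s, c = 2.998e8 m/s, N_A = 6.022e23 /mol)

Photons that must be absorbed: 1.66e-6 / 0.72 = 2.306e-6 mol.
Fraction absorbed: 1 − 10^(−1.28) = 0.9475.
Incident photons needed: 2.306e-6 / 0.9475 = 2.434e-6 mol.
Photon energy: hc/λ = 5.146e-19 J; per mole, 3.099e5 J mol⁻¹.
Energy required: 2.434e-6 × 3.099e5 = 0.7543 J.
Time: 0.7543 J / 0.00121 W = 623 s.

t ≈ 623 s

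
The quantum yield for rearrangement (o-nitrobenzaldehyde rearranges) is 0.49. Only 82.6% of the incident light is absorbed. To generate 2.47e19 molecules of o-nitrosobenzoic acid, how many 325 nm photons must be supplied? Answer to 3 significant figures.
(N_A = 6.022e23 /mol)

Product: 2.47e19 / 6.022e23 = 4.102e-5 mol.
Photons that must be absorbed: 4.102e-5 / 0.49 = 8.371e-5 mol.
Incident photons needed: 8.371e-5 / 0.826 = 1.013e-4 mol.
Photon count: 1.013e-4 × 6.022e23 = 6.10e19.

6.10e19 photons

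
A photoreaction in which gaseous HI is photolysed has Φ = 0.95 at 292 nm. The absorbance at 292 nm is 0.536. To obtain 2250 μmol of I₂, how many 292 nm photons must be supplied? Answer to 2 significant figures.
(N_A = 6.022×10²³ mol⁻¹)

2.0×10²¹ photons

Product: 2250 μmol = 0.00225 mol.
Photons that must be absorbed: 0.00225 / 0.95 = 0.002368 mol.
Fraction absorbed: 1 − 10^(−0.536) = 0.7089.
Incident photons needed: 0.002368 / 0.7089 = 0.003340 mol.
Photon count: 0.003340 × 6.022×10²³ = 2.0×10²¹.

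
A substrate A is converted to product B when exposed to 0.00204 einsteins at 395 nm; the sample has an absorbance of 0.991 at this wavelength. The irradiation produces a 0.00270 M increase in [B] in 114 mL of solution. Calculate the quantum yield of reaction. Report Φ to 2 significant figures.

Product: (0.00270 M)(0.114 L) = 3.078×10⁻⁴ mol.
Fraction absorbed: 1 − 10^(−0.991) = 0.8979.
Photons absorbed: 0.8979 × 0.00204 = 0.001832 mol.
Φ = 3.078×10⁻⁴ mol / 0.001832 mol photons = 0.17.

Φ = 0.17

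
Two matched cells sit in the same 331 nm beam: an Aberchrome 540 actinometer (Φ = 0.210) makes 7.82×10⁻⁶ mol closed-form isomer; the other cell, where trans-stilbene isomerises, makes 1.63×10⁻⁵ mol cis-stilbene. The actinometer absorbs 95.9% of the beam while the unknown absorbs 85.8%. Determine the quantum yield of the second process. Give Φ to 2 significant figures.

Φ = 0.49

Photons absorbed by the actinometer: 7.82×10⁻⁶ / 0.210 = 3.724×10⁻⁵ mol.
Incident flux: 3.724×10⁻⁵ / 0.959 = 3.883×10⁻⁵ einstein.
Absorbed by unknown: 0.858 × 3.883×10⁻⁵ = 3.332×10⁻⁵ mol.
Φ(unknown) = 1.63×10⁻⁵ / 3.332×10⁻⁵ = 0.49.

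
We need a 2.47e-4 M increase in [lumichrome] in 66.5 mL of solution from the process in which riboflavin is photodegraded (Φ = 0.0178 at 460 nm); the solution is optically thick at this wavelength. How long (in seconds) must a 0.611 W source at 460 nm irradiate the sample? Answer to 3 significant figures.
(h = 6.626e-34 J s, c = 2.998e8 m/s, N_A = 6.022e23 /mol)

Product: (2.47e-4 M)(0.0665 L) = 1.643e-5 mol.
Photons that must be absorbed: 1.643e-5 / 0.0178 = 9.230e-4 mol.
Photon energy: hc/λ = 4.318e-19 J; per mole, 2.600e5 J mol⁻¹.
Energy required: 9.230e-4 × 2.600e5 = 240.0 J.
Time: 240.0 J / 0.611 W = 393 s.

t ≈ 393 s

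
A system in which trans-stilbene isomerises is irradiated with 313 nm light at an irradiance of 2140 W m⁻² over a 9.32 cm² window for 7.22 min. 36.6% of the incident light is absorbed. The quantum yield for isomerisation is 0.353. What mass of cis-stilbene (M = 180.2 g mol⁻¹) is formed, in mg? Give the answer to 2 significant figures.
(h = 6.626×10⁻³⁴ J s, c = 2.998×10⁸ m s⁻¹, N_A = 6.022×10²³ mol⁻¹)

Photon energy at 313 nm: hc/λ = (6.626×10⁻³⁴)(2.998×10⁸)/(313×10⁻⁹) = 6.347×10⁻¹⁹ J.
Energy delivered: (2140 W m⁻²)(9.32×10⁻⁴ m²)(433.2 s) = 864.0 J.
Photons incident: 864.0 / 6.347×10⁻¹⁹ = 1.361×10²¹, i.e. 1.361×10²¹/6.022×10²³ = 0.002260 mol.
Photons absorbed: 0.366 × 0.002260 = 8.272×10⁻⁴ mol.
Product: Φ × n_abs = 0.353 × 8.272×10⁻⁴ = 2.920×10⁻⁴ mol.
Mass: 2.920×10⁻⁴ × 180.2 = 0.05262 g = 53 mg.

53 mg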